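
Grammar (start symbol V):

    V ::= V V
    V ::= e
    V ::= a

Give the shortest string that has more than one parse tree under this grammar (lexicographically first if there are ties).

length 1: no string has ≥2 trees
length 2: no string has ≥2 trees
length 3: a a a has 2 parse trees

Two derivations of a a a:
  V ⇒ V V ⇒ V V V ⇒ a V V ⇒ a a V ⇒ a a a
  V ⇒ V V ⇒ a V ⇒ a V V ⇒ a a V ⇒ a a a

a a a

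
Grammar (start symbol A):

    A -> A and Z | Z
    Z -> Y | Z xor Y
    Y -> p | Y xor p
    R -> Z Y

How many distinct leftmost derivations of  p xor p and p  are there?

Parse trees for p xor p and p:
  [A [A [Z [Y [Y p] xor p]]] and [Z [Y p]]]
  [A [A [Z [Z [Y p]] xor [Y p]]] and [Z [Y p]]]

2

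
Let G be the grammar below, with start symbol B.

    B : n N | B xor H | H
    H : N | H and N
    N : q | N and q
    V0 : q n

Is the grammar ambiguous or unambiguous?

Witness: q and q

Derivation 1: B ⇒ H ⇒ N ⇒ N and q ⇒ q and q
Derivation 2: B ⇒ H ⇒ H and N ⇒ N and N ⇒ q and N ⇒ q and q

Two distinct leftmost derivations for the same string.

Ambiguous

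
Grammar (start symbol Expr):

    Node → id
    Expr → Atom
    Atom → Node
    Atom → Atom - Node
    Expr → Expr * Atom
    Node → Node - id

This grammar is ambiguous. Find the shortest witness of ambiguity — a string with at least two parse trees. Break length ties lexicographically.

id - id

length 1: no string has ≥2 trees
length 3: id - id has 2 parse trees

Two derivations of id - id:
  Expr ⇒ Atom ⇒ Node ⇒ Node - id ⇒ id - id
  Expr ⇒ Atom ⇒ Atom - Node ⇒ Node - Node ⇒ id - Node ⇒ id - id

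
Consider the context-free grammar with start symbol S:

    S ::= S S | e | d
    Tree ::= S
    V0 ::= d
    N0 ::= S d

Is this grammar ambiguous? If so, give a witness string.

Ambiguous

Witness: d d d

Derivation 1: S ⇒ S S ⇒ S S S ⇒ d S S ⇒ d d S ⇒ d d d
Derivation 2: S ⇒ S S ⇒ d S ⇒ d S S ⇒ d d S ⇒ d d d

Two distinct leftmost derivations for the same string.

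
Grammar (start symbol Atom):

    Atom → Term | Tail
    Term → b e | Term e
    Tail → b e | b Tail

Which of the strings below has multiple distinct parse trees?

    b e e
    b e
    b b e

b e e: 1 tree
b e: 2 trees
b b e: 1 tree

b e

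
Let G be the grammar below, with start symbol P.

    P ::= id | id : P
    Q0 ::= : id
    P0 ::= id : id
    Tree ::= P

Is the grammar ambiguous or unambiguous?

Unambiguous

Only P is reachable from P; ignoring the rest: The reachable grammar is A → atom sep A | atom. Each atom is followed by either the separator (recurse) or end-of-string (stop) — no choice point.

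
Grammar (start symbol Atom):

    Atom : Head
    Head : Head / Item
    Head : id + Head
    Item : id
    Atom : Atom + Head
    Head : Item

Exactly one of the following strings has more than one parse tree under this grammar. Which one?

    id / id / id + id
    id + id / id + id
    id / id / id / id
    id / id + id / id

id + id / id + id

id / id / id + id: 1 tree
id + id / id + id: 3 trees
id / id / id / id: 1 tree
id / id + id / id: 1 tree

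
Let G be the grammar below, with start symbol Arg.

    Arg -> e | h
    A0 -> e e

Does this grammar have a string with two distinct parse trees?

Unambiguous

(A0 is unreachable from Arg, so its rules don't affect L(Arg).) Each reachable nonterminal has at most one production per leading terminal, and all productions are right-linear; the derivation is determined token-by-token.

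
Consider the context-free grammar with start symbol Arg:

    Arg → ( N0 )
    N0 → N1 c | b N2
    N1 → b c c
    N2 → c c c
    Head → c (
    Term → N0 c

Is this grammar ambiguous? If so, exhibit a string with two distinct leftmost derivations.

Ambiguous

Witness: ( b c c c )

Derivation 1: Arg ⇒ ( N0 ) ⇒ ( N1 c ) ⇒ ( b c c c )
Derivation 2: Arg ⇒ ( N0 ) ⇒ ( b N2 ) ⇒ ( b c c c )

Two distinct leftmost derivations for the same string.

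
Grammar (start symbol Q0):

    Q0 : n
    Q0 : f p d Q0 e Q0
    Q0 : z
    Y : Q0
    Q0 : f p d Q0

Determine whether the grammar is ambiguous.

Witness: f p d f p d n e n

Derivation 1: Q0 ⇒ f p d Q0 e Q0 ⇒ f p d f p d Q0 e Q0 ⇒ f p d f p d n e Q0 ⇒ f p d f p d n e n
Derivation 2: Q0 ⇒ f p d Q0 ⇒ f p d f p d Q0 e Q0 ⇒ f p d f p d n e Q0 ⇒ f p d f p d n e n

Two distinct leftmost derivations for the same string.

Ambiguous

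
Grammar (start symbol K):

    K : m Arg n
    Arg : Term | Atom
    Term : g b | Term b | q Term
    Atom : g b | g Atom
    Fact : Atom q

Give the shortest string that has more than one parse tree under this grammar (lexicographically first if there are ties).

m g b n

length 4: m g b n has 2 parse trees

Two derivations of m g b n:
  K ⇒ m Arg n ⇒ m Term n ⇒ m g b n
  K ⇒ m Arg n ⇒ m Atom n ⇒ m g b n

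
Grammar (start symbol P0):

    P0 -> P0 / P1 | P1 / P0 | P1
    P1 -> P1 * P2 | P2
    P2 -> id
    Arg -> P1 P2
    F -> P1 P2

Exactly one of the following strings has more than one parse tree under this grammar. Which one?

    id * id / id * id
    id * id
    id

id * id / id * id

id * id / id * id: 2 trees
id * id: 1 tree
id: 1 tree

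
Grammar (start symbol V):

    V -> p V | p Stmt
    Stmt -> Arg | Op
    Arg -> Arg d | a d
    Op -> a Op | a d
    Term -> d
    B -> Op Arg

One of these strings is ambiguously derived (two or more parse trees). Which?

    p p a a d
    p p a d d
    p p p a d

p p a a d: 1 tree
p p a d d: 1 tree
p p p a d: 2 trees

p p p a d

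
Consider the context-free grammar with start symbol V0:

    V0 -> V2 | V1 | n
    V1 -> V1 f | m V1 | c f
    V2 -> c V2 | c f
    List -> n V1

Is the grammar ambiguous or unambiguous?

Witness: c f

Derivation 1: V0 ⇒ V2 ⇒ c f
Derivation 2: V0 ⇒ V1 ⇒ c f

Two distinct leftmost derivations for the same string.

Ambiguous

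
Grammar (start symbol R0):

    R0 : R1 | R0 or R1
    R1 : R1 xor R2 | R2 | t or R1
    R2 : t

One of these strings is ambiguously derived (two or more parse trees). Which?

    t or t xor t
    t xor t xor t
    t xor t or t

t or t xor t

t or t xor t: 3 trees
t xor t xor t: 1 tree
t xor t or t: 1 tree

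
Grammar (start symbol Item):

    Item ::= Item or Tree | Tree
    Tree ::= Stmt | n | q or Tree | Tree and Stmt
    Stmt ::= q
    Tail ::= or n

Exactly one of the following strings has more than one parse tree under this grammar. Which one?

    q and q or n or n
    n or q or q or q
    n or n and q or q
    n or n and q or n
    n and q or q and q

n or q or q or q

q and q or n or n: 1 tree
n or q or q or q: 4 trees
n or n and q or q: 1 tree
n or n and q or n: 1 tree
n and q or q and q: 1 tree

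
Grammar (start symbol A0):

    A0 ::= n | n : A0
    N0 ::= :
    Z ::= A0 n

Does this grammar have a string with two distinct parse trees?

(N0, Z are unreachable from A0, so their rules don't affect L(A0).) The reachable grammar is A → atom sep A | atom. Each atom is followed by either the separator (recurse) or end-of-string (stop) — no choice point.

Unambiguous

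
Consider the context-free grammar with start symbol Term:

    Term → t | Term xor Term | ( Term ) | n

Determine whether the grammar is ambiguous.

Witness: n xor n xor n

Derivation 1: Term ⇒ Term xor Term ⇒ Term xor Term xor Term ⇒ n xor Term xor Term ⇒ n xor n xor Term ⇒ n xor n xor n
Derivation 2: Term ⇒ Term xor Term ⇒ n xor Term ⇒ n xor Term xor Term ⇒ n xor n xor Term ⇒ n xor n xor n

Two distinct leftmost derivations for the same string.

Ambiguous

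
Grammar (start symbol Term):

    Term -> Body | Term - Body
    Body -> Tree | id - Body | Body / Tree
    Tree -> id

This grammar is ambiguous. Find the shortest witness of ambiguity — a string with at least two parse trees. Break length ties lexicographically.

id - id

length 1: no string has ≥2 trees
length 3: id - id has 2 parse trees

Two derivations of id - id:
  Term ⇒ Body ⇒ id - Body ⇒ id - Tree ⇒ id - id
  Term ⇒ Term - Body ⇒ Body - Body ⇒ Tree - Body ⇒ id - Body ⇒ id - Tree ⇒ id - id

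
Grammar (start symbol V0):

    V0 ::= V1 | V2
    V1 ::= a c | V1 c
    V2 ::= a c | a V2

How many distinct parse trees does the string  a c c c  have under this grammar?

Parse trees for a c c c:
  [V0 [V1 [V1 [V1 a c] c] c]]

1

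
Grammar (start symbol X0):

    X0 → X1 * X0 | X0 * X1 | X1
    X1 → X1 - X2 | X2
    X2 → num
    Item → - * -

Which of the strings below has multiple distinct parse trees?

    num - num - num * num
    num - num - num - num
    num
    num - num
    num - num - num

num - num - num * num

num - num - num * num: 2 trees
num - num - num - num: 1 tree
num: 1 tree
num - num: 1 tree
num - num - num: 1 tree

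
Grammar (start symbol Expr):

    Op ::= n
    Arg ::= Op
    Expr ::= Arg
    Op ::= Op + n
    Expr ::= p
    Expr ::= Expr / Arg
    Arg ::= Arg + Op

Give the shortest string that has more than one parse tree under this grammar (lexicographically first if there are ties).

length 1: no string has ≥2 trees
length 3: n + n has 2 parse trees

Two derivations of n + n:
  Expr ⇒ Arg ⇒ Op ⇒ Op + n ⇒ n + n
  Expr ⇒ Arg ⇒ Arg + Op ⇒ Op + Op ⇒ n + Op ⇒ n + n

n + n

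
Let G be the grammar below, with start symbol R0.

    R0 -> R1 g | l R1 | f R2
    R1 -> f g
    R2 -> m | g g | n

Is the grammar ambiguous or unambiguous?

Ambiguous

Witness: f g g

Derivation 1: R0 ⇒ R1 g ⇒ f g g
Derivation 2: R0 ⇒ f R2 ⇒ f g g

Two distinct leftmost derivations for the same string.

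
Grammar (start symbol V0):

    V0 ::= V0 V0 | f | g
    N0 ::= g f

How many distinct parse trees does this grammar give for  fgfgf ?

14

Parse trees for fgfgf (showing first 6 of 14):
  [V0 [V0 f] [V0 [V0 g] [V0 [V0 f] [V0 [V0 g] [V0 f]]]]]
  [V0 [V0 f] [V0 [V0 g] [V0 [V0 [V0 f] [V0 g]] [V0 f]]]]
  [V0 [V0 f] [V0 [V0 [V0 g] [V0 f]] [V0 [V0 g] [V0 f]]]]
  [V0 [V0 f] [V0 [V0 [V0 g] [V0 [V0 f] [V0 g]]] [V0 f]]]
  [V0 [V0 f] [V0 [V0 [V0 [V0 g] [V0 f]] [V0 g]] [V0 f]]]
  [V0 [V0 [V0 f] [V0 g]] [V0 [V0 f] [V0 [V0 g] [V0 f]]]]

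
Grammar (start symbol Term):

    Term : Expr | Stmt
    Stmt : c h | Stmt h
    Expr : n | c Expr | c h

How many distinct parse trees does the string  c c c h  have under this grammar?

1

Parse trees for c c c h:
  [Term [Expr c [Expr c [Expr c h]]]]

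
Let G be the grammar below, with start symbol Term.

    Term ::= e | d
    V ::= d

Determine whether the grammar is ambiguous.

Only Term is reachable from Term; ignoring the rest: Restricted to the reachable nonterminals, every rule has the form A → t or A → t B, and no two rules for the same A share a first terminal. The grammar encodes a DFA — one run per string.

Unambiguous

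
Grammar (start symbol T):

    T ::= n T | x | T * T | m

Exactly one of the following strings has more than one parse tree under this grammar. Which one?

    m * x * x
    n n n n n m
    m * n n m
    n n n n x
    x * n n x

m * x * x

m * x * x: 2 trees
n n n n n m: 1 tree
m * n n m: 1 tree
n n n n x: 1 tree
x * n n x: 1 tree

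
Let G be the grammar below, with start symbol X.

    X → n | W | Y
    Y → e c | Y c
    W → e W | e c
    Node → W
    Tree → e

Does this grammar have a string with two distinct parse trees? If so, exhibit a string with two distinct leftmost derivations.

Witness: e c

Derivation 1: X ⇒ W ⇒ e c
Derivation 2: X ⇒ Y ⇒ e c

Two distinct leftmost derivations for the same string.

Ambiguous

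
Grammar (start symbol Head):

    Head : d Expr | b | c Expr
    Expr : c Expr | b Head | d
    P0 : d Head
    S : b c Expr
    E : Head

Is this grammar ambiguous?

Unambiguous

Only Head, Expr are reachable from Head; ignoring the rest: The reachable rules are right-linear with at most one rule per (nonterminal, next-terminal) pair. Each input token forces the next rule, so parsing is deterministic.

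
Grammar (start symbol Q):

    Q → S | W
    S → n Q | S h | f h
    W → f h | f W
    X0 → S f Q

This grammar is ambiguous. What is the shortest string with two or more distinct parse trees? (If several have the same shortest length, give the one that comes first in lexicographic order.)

f h

length 2: f h has 2 parse trees

Two derivations of f h:
  Q ⇒ S ⇒ f h
  Q ⇒ W ⇒ f h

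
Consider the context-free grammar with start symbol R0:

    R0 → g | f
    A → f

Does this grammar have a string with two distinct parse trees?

Unambiguous

(A is unreachable from R0, so its rules don't affect L(R0).) The reachable rules are right-linear with at most one rule per (nonterminal, next-terminal) pair. Each input token forces the next rule, so parsing is deterministic.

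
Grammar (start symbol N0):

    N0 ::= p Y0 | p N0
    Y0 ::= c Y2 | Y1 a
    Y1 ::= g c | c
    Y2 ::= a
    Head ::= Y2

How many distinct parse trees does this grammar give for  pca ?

Parse trees for pca:
  [N0 p [Y0 c [Y2 a]]]
  [N0 p [Y0 [Y1 c] a]]

2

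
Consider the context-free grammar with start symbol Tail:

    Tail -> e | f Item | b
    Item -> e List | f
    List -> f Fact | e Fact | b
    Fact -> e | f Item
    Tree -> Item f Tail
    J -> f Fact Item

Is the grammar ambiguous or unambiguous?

Unambiguous

(Tree, J are unreachable from Tail, so their rules don't affect L(Tail).) The reachable rules are right-linear with at most one rule per (nonterminal, next-terminal) pair. Each input token forces the next rule, so parsing is deterministic.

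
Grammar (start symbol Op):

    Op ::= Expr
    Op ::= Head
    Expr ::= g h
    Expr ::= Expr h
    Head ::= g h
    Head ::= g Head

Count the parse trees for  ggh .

Parse trees for ggh:
  [Op [Head g [Head g h]]]

1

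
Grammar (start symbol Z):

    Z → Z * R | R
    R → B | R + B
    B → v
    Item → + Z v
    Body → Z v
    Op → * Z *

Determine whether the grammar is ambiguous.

(Item, Body, Op are unreachable from Z, so their rules don't affect L(Z).) The grammar is stratified — Z handles '*' (left-recursive), R handles '+', B atoms. Each operator has a fixed associativity and precedence level, so every string has one parse.

Unambiguous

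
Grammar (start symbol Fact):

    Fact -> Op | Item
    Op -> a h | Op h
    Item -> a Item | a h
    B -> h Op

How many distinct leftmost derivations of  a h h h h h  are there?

1

Parse trees for a h h h h h:
  [Fact [Op [Op [Op [Op [Op a h] h] h] h] h]]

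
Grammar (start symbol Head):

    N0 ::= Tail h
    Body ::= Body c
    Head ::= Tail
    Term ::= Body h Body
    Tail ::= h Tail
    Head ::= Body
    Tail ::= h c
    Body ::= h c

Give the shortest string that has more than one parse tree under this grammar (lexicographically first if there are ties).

length 2: h c has 2 parse trees

Two derivations of h c:
  Head ⇒ Tail ⇒ h c
  Head ⇒ Body ⇒ h c

h c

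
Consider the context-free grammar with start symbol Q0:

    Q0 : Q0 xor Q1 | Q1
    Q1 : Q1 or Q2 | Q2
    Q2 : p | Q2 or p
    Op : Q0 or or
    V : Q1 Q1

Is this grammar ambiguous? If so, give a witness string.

Ambiguous

Witness: p or p

Derivation 1: Q0 ⇒ Q1 ⇒ Q1 or Q2 ⇒ Q2 or Q2 ⇒ p or Q2 ⇒ p or p
Derivation 2: Q0 ⇒ Q1 ⇒ Q2 ⇒ Q2 or p ⇒ p or p

Two distinct leftmost derivations for the same string.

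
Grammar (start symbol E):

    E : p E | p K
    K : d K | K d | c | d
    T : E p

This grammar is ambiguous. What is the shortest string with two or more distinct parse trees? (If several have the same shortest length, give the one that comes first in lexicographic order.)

p d d

length 2: no string has ≥2 trees
length 3: p d d has 2 parse trees

Two derivations of p d d:
  E ⇒ p K ⇒ p d K ⇒ p d d
  E ⇒ p K ⇒ p K d ⇒ p d d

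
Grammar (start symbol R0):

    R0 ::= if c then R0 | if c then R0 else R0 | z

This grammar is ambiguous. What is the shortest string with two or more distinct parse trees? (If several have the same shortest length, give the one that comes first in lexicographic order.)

if c then if c then z else z

length 1: no string has ≥2 trees
length 4: no string has ≥2 trees
length 6: no string has ≥2 trees
length 7: no string has ≥2 trees
length 9: if c then if c then z else z has 2 parse trees

Two derivations of if c then if c then z else z:
  R0 ⇒ if c then R0 ⇒ if c then if c then R0 else R0 ⇒ if c then if c then z else R0 ⇒ if c then if c then z else z
  R0 ⇒ if c then R0 else R0 ⇒ if c then if c then R0 else R0 ⇒ if c then if c then z else R0 ⇒ if c then if c then z else z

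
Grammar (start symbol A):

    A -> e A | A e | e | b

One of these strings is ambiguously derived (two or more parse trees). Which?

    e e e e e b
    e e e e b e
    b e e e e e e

e e e e b e

e e e e e b: 1 tree
e e e e b e: 5 trees
b e e e e e e: 1 tree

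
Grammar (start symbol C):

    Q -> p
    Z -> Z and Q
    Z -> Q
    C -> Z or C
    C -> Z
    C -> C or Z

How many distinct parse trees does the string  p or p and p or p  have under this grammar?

Parse trees for p or p and p or p:
  [C [Z [Q p]] or [C [Z [Z [Q p]] and [Q p]] or [C [Z [Q p]]]]]
  [C [Z [Q p]] or [C [C [Z [Z [Q p]] and [Q p]]] or [Z [Q p]]]]
  [C [C [Z [Q p]] or [C [Z [Z [Q p]] and [Q p]]]] or [Z [Q p]]]
  [C [C [C [Z [Q p]]] or [Z [Z [Q p]] and [Q p]]] or [Z [Q p]]]

4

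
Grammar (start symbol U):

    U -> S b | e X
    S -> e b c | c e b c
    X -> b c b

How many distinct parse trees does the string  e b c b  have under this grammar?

2

Parse trees for e b c b:
  [U [S e b c] b]
  [U e [X b c b]]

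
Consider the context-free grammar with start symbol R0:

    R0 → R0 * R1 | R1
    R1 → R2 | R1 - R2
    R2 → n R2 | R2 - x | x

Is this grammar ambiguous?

Ambiguous

Witness: x - x

Derivation 1: R0 ⇒ R1 ⇒ R2 ⇒ R2 - x ⇒ x - x
Derivation 2: R0 ⇒ R1 ⇒ R1 - R2 ⇒ R2 - R2 ⇒ x - R2 ⇒ x - x

Two distinct leftmost derivations for the same string.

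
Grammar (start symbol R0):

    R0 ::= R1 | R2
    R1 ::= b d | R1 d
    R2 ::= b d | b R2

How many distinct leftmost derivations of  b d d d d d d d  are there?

Parse trees for b d d d d d d d:
  [R0 [R1 [R1 [R1 [R1 [R1 [R1 [R1 b d] d] d] d] d] d] d]]

1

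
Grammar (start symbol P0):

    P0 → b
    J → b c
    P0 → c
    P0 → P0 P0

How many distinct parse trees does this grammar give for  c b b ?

Parse trees for c b b:
  [P0 [P0 c] [P0 [P0 b] [P0 b]]]
  [P0 [P0 [P0 c] [P0 b]] [P0 b]]

2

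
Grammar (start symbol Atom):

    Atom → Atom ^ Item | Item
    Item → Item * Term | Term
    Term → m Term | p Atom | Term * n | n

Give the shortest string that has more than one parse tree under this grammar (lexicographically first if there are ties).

n * n

length 1: no string has ≥2 trees
length 2: no string has ≥2 trees
length 3: n * n has 2 parse trees

Two derivations of n * n:
  Atom ⇒ Item ⇒ Item * Term ⇒ Term * Term ⇒ n * Term ⇒ n * n
  Atom ⇒ Item ⇒ Term ⇒ Term * n ⇒ n * n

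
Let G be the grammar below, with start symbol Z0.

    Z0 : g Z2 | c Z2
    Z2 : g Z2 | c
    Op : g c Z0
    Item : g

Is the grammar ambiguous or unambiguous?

Only Z0, Z2 are reachable from Z0; ignoring the rest: The reachable rules are right-linear with at most one rule per (nonterminal, next-terminal) pair. Each input token forces the next rule, so parsing is deterministic.

Unambiguous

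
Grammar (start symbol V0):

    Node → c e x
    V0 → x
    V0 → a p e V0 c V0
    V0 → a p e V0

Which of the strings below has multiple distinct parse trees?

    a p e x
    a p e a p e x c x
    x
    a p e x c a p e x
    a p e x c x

a p e a p e x c x

a p e x: 1 tree
a p e a p e x c x: 2 trees
x: 1 tree
a p e x c a p e x: 1 tree
a p e x c x: 1 tree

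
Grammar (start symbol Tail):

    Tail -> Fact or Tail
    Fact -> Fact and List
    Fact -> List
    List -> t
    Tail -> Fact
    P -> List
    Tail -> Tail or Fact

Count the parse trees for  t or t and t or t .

4

Parse trees for t or t and t or t:
  [Tail [Fact [List t]] or [Tail [Fact [Fact [List t]] and [List t]] or [Tail [Fact [List t]]]]]
  [Tail [Fact [List t]] or [Tail [Tail [Fact [Fact [List t]] and [List t]]] or [Fact [List t]]]]
  [Tail [Tail [Fact [List t]] or [Tail [Fact [Fact [List t]] and [List t]]]] or [Fact [List t]]]
  [Tail [Tail [Tail [Fact [List t]]] or [Fact [Fact [List t]] and [List t]]] or [Fact [List t]]]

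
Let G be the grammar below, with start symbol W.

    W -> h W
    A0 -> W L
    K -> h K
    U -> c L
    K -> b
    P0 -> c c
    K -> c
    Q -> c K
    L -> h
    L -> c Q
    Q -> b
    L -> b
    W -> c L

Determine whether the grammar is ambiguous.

Only W, L, Q, K are reachable from W; ignoring the rest: The reachable rules are right-linear with at most one rule per (nonterminal, next-terminal) pair. Each input token forces the next rule, so parsing is deterministic.

Unambiguous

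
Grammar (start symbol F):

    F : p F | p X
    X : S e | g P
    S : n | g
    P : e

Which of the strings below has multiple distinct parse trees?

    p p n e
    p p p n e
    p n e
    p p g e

p p n e: 1 tree
p p p n e: 1 tree
p n e: 1 tree
p p g e: 2 trees

p p g e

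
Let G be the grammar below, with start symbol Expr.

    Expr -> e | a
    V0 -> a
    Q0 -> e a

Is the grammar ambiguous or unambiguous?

Only Expr is reachable from Expr; ignoring the rest: Restricted to the reachable nonterminals, every rule has the form A → t or A → t B, and no two rules for the same A share a first terminal. The grammar encodes a DFA — one run per string.

Unambiguous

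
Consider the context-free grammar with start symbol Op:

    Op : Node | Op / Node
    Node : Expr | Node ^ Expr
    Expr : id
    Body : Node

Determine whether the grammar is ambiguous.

Unambiguous

Only Op, Node, Expr are reachable from Op; ignoring the rest: Op → Op / Node | Node  ;  Node → Node ^ Expr | Expr  — a left-associative chain with Expr at the bottom. Each string factors uniquely by precedence.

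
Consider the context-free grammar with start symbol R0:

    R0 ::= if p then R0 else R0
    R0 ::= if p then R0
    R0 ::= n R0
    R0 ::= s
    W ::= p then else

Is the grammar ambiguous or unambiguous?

Ambiguous

Witness: if p then if p then s else s

Derivation 1: R0 ⇒ if p then R0 else R0 ⇒ if p then if p then R0 else R0 ⇒ if p then if p then s else R0 ⇒ if p then if p then s else s
Derivation 2: R0 ⇒ if p then R0 ⇒ if p then if p then R0 else R0 ⇒ if p then if p then s else R0 ⇒ if p then if p then s else s

Two distinct leftmost derivations for the same string.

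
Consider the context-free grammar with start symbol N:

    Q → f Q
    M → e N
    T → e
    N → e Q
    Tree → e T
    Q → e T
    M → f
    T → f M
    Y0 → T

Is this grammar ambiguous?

Unambiguous

(Tree, Y0 are unreachable from N, so their rules don't affect L(N).) Each reachable nonterminal has at most one production per leading terminal, and all productions are right-linear; the derivation is determined token-by-token.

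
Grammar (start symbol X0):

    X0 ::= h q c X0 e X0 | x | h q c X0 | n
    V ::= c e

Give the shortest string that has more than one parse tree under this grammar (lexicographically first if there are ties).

length 1: no string has ≥2 trees
length 4: no string has ≥2 trees
length 6: no string has ≥2 trees
length 7: no string has ≥2 trees
length 9: h q c h q c n e n has 2 parse trees

Two derivations of h q c h q c n e n:
  X0 ⇒ h q c X0 e X0 ⇒ h q c h q c X0 e X0 ⇒ h q c h q c n e X0 ⇒ h q c h q c n e n
  X0 ⇒ h q c X0 ⇒ h q c h q c X0 e X0 ⇒ h q c h q c n e X0 ⇒ h q c h q c n e n

h q c h q c n e n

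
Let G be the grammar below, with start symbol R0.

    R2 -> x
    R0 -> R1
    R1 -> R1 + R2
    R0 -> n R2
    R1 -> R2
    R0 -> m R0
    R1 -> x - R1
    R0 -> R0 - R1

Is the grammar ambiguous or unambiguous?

Ambiguous

Witness: x - x

Derivation 1: R0 ⇒ R1 ⇒ x - R1 ⇒ x - R2 ⇒ x - x
Derivation 2: R0 ⇒ R0 - R1 ⇒ R1 - R1 ⇒ R2 - R1 ⇒ x - R1 ⇒ x - R2 ⇒ x - x

Two distinct leftmost derivations for the same string.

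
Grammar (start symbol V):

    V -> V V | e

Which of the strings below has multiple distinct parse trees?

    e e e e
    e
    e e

e e e e: 5 trees
e: 1 tree
e e: 1 tree

e e e e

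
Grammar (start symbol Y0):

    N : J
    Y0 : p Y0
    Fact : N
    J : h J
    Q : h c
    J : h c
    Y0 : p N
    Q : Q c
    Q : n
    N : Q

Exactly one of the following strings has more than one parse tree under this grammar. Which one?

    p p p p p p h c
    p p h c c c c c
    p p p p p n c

p p p p p p h c

p p p p p p h c: 2 trees
p p h c c c c c: 1 tree
p p p p p n c: 1 tree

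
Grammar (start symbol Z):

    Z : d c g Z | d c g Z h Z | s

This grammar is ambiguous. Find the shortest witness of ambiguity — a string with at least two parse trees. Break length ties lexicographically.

d c g d c g s h s

length 1: no string has ≥2 trees
length 4: no string has ≥2 trees
length 6: no string has ≥2 trees
length 7: no string has ≥2 trees
length 9: d c g d c g s h s has 2 parse trees

Two derivations of d c g d c g s h s:
  Z ⇒ d c g Z ⇒ d c g d c g Z h Z ⇒ d c g d c g s h Z ⇒ d c g d c g s h s
  Z ⇒ d c g Z h Z ⇒ d c g d c g Z h Z ⇒ d c g d c g s h Z ⇒ d c g d c g s h s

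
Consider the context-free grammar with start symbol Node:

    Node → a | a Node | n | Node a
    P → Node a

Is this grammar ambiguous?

Ambiguous

Witness: a a

Derivation 1: Node ⇒ a Node ⇒ a a
Derivation 2: Node ⇒ Node a ⇒ a a

Two distinct leftmost derivations for the same string.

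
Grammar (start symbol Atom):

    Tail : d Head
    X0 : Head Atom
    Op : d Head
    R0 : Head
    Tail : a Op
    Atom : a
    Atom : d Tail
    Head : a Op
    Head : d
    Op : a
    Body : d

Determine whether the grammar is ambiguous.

Unambiguous

(R0, Body, X0 are unreachable from Atom, so their rules don't affect L(Atom).) Each reachable nonterminal has at most one production per leading terminal, and all productions are right-linear; the derivation is determined token-by-token.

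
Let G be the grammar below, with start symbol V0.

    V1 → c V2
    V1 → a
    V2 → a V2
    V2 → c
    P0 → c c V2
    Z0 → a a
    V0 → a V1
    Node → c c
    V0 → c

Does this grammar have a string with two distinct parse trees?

Only V0, V1, V2 are reachable from V0; ignoring the rest: Restricted to the reachable nonterminals, every rule has the form A → t or A → t B, and no two rules for the same A share a first terminal. The grammar encodes a DFA — one run per string.

Unambiguous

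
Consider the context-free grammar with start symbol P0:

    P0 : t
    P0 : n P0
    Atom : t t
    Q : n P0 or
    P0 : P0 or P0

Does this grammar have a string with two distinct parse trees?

Witness: n t or t

Derivation 1: P0 ⇒ n P0 ⇒ n P0 or P0 ⇒ n t or P0 ⇒ n t or t
Derivation 2: P0 ⇒ P0 or P0 ⇒ n P0 or P0 ⇒ n t or P0 ⇒ n t or t

Two distinct leftmost derivations for the same string.

Ambiguous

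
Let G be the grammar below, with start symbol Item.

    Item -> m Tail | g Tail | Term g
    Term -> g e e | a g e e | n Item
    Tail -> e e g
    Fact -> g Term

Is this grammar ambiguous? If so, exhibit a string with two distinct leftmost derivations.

Witness: g e e g

Derivation 1: Item ⇒ g Tail ⇒ g e e g
Derivation 2: Item ⇒ Term g ⇒ g e e g

Two distinct leftmost derivations for the same string.

Ambiguous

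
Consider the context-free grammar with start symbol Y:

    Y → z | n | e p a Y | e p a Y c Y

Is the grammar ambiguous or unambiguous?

Witness: e p a e p a n c n

Derivation 1: Y ⇒ e p a Y ⇒ e p a e p a Y c Y ⇒ e p a e p a n c Y ⇒ e p a e p a n c n
Derivation 2: Y ⇒ e p a Y c Y ⇒ e p a e p a Y c Y ⇒ e p a e p a n c Y ⇒ e p a e p a n c n

Two distinct leftmost derivations for the same string.

Ambiguous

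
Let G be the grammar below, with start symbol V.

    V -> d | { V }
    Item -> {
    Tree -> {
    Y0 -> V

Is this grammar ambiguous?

(Item, Tree, Y0 are unreachable from V, so their rules don't affect L(V).) L(V) is { openⁿ atom closeⁿ : n ≥ 0 }. The bracket depth fixes n, and the derivation is forced at every step.

Unambiguous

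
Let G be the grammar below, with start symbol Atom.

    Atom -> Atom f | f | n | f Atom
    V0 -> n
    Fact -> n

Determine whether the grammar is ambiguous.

Ambiguous

Witness: f f

Derivation 1: Atom ⇒ Atom f ⇒ f f
Derivation 2: Atom ⇒ f Atom ⇒ f f

Two distinct leftmost derivations for the same string.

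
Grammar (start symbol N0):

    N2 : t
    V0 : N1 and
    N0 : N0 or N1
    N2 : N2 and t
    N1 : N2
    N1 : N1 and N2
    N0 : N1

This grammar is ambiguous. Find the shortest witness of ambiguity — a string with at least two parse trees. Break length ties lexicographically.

length 1: no string has ≥2 trees
length 3: t and t has 2 parse trees

Two derivations of t and t:
  N0 ⇒ N1 ⇒ N2 ⇒ N2 and t ⇒ t and t
  N0 ⇒ N1 ⇒ N1 and N2 ⇒ N2 and N2 ⇒ t and N2 ⇒ t and t

t and t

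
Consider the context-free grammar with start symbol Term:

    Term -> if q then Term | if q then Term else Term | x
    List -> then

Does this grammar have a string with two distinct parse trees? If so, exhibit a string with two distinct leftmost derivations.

Witness: if q then if q then x else x

Derivation 1: Term ⇒ if q then Term ⇒ if q then if q then Term else Term ⇒ if q then if q then x else Term ⇒ if q then if q then x else x
Derivation 2: Term ⇒ if q then Term else Term ⇒ if q then if q then Term else Term ⇒ if q then if q then x else Term ⇒ if q then if q then x else x

Two distinct leftmost derivations for the same string.

Ambiguous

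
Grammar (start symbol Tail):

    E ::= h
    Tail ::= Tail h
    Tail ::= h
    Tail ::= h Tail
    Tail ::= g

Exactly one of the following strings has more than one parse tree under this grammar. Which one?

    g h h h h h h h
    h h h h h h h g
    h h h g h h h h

g h h h h h h h: 1 tree
h h h h h h h g: 1 tree
h h h g h h h h: 35 trees

h h h g h h h h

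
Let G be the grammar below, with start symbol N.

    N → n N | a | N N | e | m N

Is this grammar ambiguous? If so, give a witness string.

Ambiguous

Witness: a a a

Derivation 1: N ⇒ N N ⇒ a N ⇒ a N N ⇒ a a N ⇒ a a a
Derivation 2: N ⇒ N N ⇒ N N N ⇒ a N N ⇒ a a N ⇒ a a a

Two distinct leftmost derivations for the same string.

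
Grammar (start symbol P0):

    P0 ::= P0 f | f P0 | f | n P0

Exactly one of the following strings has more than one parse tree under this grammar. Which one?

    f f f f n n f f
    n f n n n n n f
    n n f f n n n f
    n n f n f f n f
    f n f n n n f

f f f f n n f f

f f f f n n f f: 8 trees
n f n n n n n f: 1 tree
n n f f n n n f: 1 tree
n n f n f f n f: 1 tree
f n f n n n f: 1 tree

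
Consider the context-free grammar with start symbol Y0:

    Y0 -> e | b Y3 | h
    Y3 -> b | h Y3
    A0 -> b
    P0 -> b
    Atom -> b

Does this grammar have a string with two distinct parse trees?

Unambiguous

(A0, P0, Atom are unreachable from Y0, so their rules don't affect L(Y0).) The reachable rules are right-linear with at most one rule per (nonterminal, next-terminal) pair. Each input token forces the next rule, so parsing is deterministic.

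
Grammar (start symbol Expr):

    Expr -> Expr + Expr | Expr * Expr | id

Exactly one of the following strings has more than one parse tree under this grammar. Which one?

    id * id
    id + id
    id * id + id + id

id * id + id + id

id * id: 1 tree
id + id: 1 tree
id * id + id + id: 5 trees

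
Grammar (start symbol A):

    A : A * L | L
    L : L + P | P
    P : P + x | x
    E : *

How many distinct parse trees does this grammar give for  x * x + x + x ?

Parse trees for x * x + x + x:
  [A [A [L [P x]]] * [L [L [P x]] + [P [P x] + x]]]
  [A [A [L [P x]]] * [L [L [L [P x]] + [P x]] + [P x]]]
  [A [A [L [P x]]] * [L [L [P [P x] + x]] + [P x]]]
  [A [A [L [P x]]] * [L [P [P [P x] + x] + x]]]

4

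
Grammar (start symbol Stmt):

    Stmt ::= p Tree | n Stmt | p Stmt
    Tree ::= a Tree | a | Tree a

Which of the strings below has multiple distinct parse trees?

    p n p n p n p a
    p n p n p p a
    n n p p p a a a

n n p p p a a a

p n p n p n p a: 1 tree
p n p n p p a: 1 tree
n n p p p a a a: 4 trees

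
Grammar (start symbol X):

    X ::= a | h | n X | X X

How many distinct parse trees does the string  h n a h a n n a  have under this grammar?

Parse trees for h n a h a n n a (showing first 6 of 28):
  [X [X h] [X n [X [X a] [X [X h] [X [X a] [X n [X n [X a]]]]]]]]
  [X [X h] [X n [X [X a] [X [X [X h] [X a]] [X n [X n [X a]]]]]]]
  [X [X h] [X n [X [X [X a] [X h]] [X [X a] [X n [X n [X a]]]]]]]
  [X [X h] [X n [X [X [X a] [X [X h] [X a]]] [X n [X n [X a]]]]]]
  [X [X h] [X n [X [X [X [X a] [X h]] [X a]] [X n [X n [X a]]]]]]
  [X [X h] [X [X n [X a]] [X [X h] [X [X a] [X n [X n [X a]]]]]]]

28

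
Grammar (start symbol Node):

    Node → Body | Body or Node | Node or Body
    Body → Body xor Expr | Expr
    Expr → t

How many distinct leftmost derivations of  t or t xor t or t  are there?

4

Parse trees for t or t xor t or t:
  [Node [Body [Expr t]] or [Node [Body [Body [Expr t]] xor [Expr t]] or [Node [Body [Expr t]]]]]
  [Node [Body [Expr t]] or [Node [Node [Body [Body [Expr t]] xor [Expr t]]] or [Body [Expr t]]]]
  [Node [Node [Body [Expr t]] or [Node [Body [Body [Expr t]] xor [Expr t]]]] or [Body [Expr t]]]
  [Node [Node [Node [Body [Expr t]]] or [Body [Body [Expr t]] xor [Expr t]]] or [Body [Expr t]]]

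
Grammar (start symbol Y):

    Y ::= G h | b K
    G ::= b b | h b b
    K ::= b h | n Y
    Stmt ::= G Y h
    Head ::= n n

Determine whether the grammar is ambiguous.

Ambiguous

Witness: b b h

Derivation 1: Y ⇒ G h ⇒ b b h
Derivation 2: Y ⇒ b K ⇒ b b h

Two distinct leftmost derivations for the same string.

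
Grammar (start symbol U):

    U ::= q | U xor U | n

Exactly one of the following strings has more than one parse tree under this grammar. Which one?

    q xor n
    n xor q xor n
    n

n xor q xor n

q xor n: 1 tree
n xor q xor n: 2 trees
n: 1 tree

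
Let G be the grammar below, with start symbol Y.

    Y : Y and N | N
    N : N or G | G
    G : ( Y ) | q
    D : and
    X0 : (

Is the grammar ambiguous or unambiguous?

Unambiguous

Only Y, N, G are reachable from Y; ignoring the rest: The grammar is stratified — Y handles 'and' (left-recursive), N handles 'or', G atoms. Each operator has a fixed associativity and precedence level, so every string has one parse.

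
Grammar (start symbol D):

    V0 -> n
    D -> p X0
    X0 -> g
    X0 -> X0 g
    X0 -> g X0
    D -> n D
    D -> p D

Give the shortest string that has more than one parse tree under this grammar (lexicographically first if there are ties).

length 2: no string has ≥2 trees
length 3: p g g has 2 parse trees

Two derivations of p g g:
  D ⇒ p X0 ⇒ p X0 g ⇒ p g g
  D ⇒ p X0 ⇒ p g X0 ⇒ p g g

p g g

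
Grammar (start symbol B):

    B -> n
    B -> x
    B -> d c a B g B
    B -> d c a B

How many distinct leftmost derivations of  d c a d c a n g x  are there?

2

Parse trees for d c a d c a n g x:
  [B d c a [B d c a [B n]] g [B x]]
  [B d c a [B d c a [B n] g [B x]]]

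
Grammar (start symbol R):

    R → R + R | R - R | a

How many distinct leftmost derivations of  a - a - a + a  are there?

Parse trees for a - a - a + a:
  [R [R [R a] - [R [R a] - [R a]]] + [R a]]
  [R [R [R [R a] - [R a]] - [R a]] + [R a]]
  [R [R a] - [R [R [R a] - [R a]] + [R a]]]
  [R [R a] - [R [R a] - [R [R a] + [R a]]]]
  [R [R [R a] - [R a]] - [R [R a] + [R a]]]

5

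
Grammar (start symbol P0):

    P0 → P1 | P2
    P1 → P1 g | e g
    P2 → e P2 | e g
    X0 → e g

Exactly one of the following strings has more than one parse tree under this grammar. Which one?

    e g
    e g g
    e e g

e g

e g: 2 trees
e g g: 1 tree
e e g: 1 tree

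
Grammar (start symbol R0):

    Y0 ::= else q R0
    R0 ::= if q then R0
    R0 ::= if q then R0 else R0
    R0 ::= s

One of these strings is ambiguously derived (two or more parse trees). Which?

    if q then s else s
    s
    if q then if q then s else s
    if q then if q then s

if q then s else s: 1 tree
s: 1 tree
if q then if q then s else s: 2 trees
if q then if q then s: 1 tree

if q then if q then s else s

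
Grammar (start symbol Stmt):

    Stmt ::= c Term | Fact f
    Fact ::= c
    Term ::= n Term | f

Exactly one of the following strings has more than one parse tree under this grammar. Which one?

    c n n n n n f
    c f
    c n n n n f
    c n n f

c f

c n n n n n f: 1 tree
c f: 2 trees
c n n n n f: 1 tree
c n n f: 1 tree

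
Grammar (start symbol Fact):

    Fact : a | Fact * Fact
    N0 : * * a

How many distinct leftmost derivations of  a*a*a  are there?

Parse trees for a*a*a:
  [Fact [Fact a] * [Fact [Fact a] * [Fact a]]]
  [Fact [Fact [Fact a] * [Fact a]] * [Fact a]]

2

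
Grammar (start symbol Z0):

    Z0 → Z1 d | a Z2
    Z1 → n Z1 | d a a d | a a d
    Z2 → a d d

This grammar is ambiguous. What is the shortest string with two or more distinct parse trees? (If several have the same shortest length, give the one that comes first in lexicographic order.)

length 4: a a d d has 2 parse trees

Two derivations of a a d d:
  Z0 ⇒ Z1 d ⇒ a a d d
  Z0 ⇒ a Z2 ⇒ a a d d

a a d d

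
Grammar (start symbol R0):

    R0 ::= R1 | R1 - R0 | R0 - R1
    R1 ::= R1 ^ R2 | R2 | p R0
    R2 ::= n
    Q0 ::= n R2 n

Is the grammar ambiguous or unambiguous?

Witness: n - n

Derivation 1: R0 ⇒ R1 - R0 ⇒ R2 - R0 ⇒ n - R0 ⇒ n - R1 ⇒ n - R2 ⇒ n - n
Derivation 2: R0 ⇒ R0 - R1 ⇒ R1 - R1 ⇒ R2 - R1 ⇒ n - R1 ⇒ n - R2 ⇒ n - n

Two distinct leftmost derivations for the same string.

Ambiguous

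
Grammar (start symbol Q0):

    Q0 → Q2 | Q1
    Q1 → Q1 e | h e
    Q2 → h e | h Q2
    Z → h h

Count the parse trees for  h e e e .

1

Parse trees for h e e e:
  [Q0 [Q1 [Q1 [Q1 h e] e] e]]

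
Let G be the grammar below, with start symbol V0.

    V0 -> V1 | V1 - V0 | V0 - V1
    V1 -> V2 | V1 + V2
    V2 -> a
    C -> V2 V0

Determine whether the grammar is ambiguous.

Ambiguous

Witness: a - a

Derivation 1: V0 ⇒ V1 - V0 ⇒ V2 - V0 ⇒ a - V0 ⇒ a - V1 ⇒ a - V2 ⇒ a - a
Derivation 2: V0 ⇒ V0 - V1 ⇒ V1 - V1 ⇒ V2 - V1 ⇒ a - V1 ⇒ a - V2 ⇒ a - a

Two distinct leftmost derivations for the same string.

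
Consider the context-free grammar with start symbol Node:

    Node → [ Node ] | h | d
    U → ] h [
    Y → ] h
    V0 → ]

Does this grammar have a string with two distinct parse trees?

Unambiguous

(U, Y, V0 are unreachable from Node, so their rules don't affect L(Node).) Each string is a nest of matched brackets around a single atom. An opening bracket forces the recursive rule; an atom forces the base rule.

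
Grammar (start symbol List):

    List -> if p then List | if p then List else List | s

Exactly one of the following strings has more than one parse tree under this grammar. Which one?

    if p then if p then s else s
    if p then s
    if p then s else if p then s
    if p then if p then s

if p then if p then s else s: 2 trees
if p then s: 1 tree
if p then s else if p then s: 1 tree
if p then if p then s: 1 tree

if p then if p then s else s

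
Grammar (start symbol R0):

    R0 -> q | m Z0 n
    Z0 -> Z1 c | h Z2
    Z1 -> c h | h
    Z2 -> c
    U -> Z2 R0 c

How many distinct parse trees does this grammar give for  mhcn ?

2

Parse trees for mhcn:
  [R0 m [Z0 [Z1 h] c] n]
  [R0 m [Z0 h [Z2 c]] n]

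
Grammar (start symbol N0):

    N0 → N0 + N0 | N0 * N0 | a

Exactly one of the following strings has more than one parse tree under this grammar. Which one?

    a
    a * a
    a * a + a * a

a: 1 tree
a * a: 1 tree
a * a + a * a: 5 trees

a * a + a * a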